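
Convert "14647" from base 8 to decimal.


Input: "14647" in base 8
Positional expansion:
  Digit '1' (value 1) x 8^4 = 4096
  Digit '4' (value 4) x 8^3 = 2048
  Digit '6' (value 6) x 8^2 = 384
  Digit '4' (value 4) x 8^1 = 32
  Digit '7' (value 7) x 8^0 = 7
Sum = 6567

6567


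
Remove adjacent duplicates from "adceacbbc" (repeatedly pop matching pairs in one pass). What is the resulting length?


Input: adceacbbc
Stack-based adjacent duplicate removal:
  Read 'a': push. Stack: a
  Read 'd': push. Stack: ad
  Read 'c': push. Stack: adc
  Read 'e': push. Stack: adce
  Read 'a': push. Stack: adcea
  Read 'c': push. Stack: adceac
  Read 'b': push. Stack: adceacb
  Read 'b': matches stack top 'b' => pop. Stack: adceac
  Read 'c': matches stack top 'c' => pop. Stack: adcea
Final stack: "adcea" (length 5)

5


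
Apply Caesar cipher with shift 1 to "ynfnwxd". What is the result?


Caesar cipher: shift "ynfnwxd" by 1
  'y' (pos 24) + 1 = pos 25 = 'z'
  'n' (pos 13) + 1 = pos 14 = 'o'
  'f' (pos 5) + 1 = pos 6 = 'g'
  'n' (pos 13) + 1 = pos 14 = 'o'
  'w' (pos 22) + 1 = pos 23 = 'x'
  'x' (pos 23) + 1 = pos 24 = 'y'
  'd' (pos 3) + 1 = pos 4 = 'e'
Result: zogoxye

zogoxye


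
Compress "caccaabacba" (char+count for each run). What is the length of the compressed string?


Input: caccaabacba
Runs:
  'c' x 1 => "c1"
  'a' x 1 => "a1"
  'c' x 2 => "c2"
  'a' x 2 => "a2"
  'b' x 1 => "b1"
  'a' x 1 => "a1"
  'c' x 1 => "c1"
  'b' x 1 => "b1"
  'a' x 1 => "a1"
Compressed: "c1a1c2a2b1a1c1b1a1"
Compressed length: 18

18


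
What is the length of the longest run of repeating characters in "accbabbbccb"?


Input: "accbabbbccb"
Scanning for longest run:
  Position 1 ('c'): new char, reset run to 1
  Position 2 ('c'): continues run of 'c', length=2
  Position 3 ('b'): new char, reset run to 1
  Position 4 ('a'): new char, reset run to 1
  Position 5 ('b'): new char, reset run to 1
  Position 6 ('b'): continues run of 'b', length=2
  Position 7 ('b'): continues run of 'b', length=3
  Position 8 ('c'): new char, reset run to 1
  Position 9 ('c'): continues run of 'c', length=2
  Position 10 ('b'): new char, reset run to 1
Longest run: 'b' with length 3

3


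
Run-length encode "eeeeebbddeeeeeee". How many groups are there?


Input: eeeeebbddeeeeeee
Scanning for consecutive runs:
  Group 1: 'e' x 5 (positions 0-4)
  Group 2: 'b' x 2 (positions 5-6)
  Group 3: 'd' x 2 (positions 7-8)
  Group 4: 'e' x 7 (positions 9-15)
Total groups: 4

4


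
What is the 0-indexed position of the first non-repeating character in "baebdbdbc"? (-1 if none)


Input: baebdbdbc
Character frequencies:
  'a': 1
  'b': 4
  'c': 1
  'd': 2
  'e': 1
Scanning left to right for freq == 1:
  Position 0 ('b'): freq=4, skip
  Position 1 ('a'): unique! => answer = 1

1


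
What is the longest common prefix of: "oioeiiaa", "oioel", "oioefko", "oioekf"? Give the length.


Words: oioeiiaa, oioel, oioefko, oioekf
  Position 0: all 'o' => match
  Position 1: all 'i' => match
  Position 2: all 'o' => match
  Position 3: all 'e' => match
  Position 4: ('i', 'l', 'f', 'k') => mismatch, stop
LCP = "oioe" (length 4)

4


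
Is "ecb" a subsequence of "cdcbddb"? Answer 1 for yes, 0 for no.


Check if "ecb" is a subsequence of "cdcbddb"
Greedy scan:
  Position 0 ('c'): no match needed
  Position 1 ('d'): no match needed
  Position 2 ('c'): no match needed
  Position 3 ('b'): no match needed
  Position 4 ('d'): no match needed
  Position 5 ('d'): no match needed
  Position 6 ('b'): no match needed
Only matched 0/3 characters => not a subsequence

0


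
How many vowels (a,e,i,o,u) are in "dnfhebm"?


Input: dnfhebm
Checking each character:
  'd' at position 0: consonant
  'n' at position 1: consonant
  'f' at position 2: consonant
  'h' at position 3: consonant
  'e' at position 4: vowel (running total: 1)
  'b' at position 5: consonant
  'm' at position 6: consonant
Total vowels: 1

1


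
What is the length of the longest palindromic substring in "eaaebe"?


Input: "eaaebe"
Checking substrings for palindromes:
  [0:4] "eaae" (len 4) => palindrome
  [3:6] "ebe" (len 3) => palindrome
  [1:3] "aa" (len 2) => palindrome
Longest palindromic substring: "eaae" with length 4

4


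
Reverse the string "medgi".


Input: medgi
Reading characters right to left:
  Position 4: 'i'
  Position 3: 'g'
  Position 2: 'd'
  Position 1: 'e'
  Position 0: 'm'
Reversed: igdem

igdem


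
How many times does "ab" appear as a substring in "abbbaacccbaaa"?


Searching for "ab" in "abbbaacccbaaa"
Scanning each position:
  Position 0: "ab" => MATCH
  Position 1: "bb" => no
  Position 2: "bb" => no
  Position 3: "ba" => no
  Position 4: "aa" => no
  Position 5: "ac" => no
  Position 6: "cc" => no
  Position 7: "cc" => no
  Position 8: "cb" => no
  Position 9: "ba" => no
  Position 10: "aa" => no
  Position 11: "aa" => no
Total occurrences: 1

1


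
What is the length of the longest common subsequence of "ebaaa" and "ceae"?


LCS of "ebaaa" and "ceae"
DP table:
           c    e    a    e
      0    0    0    0    0
  e   0    0    1    1    1
  b   0    0    1    1    1
  a   0    0    1    2    2
  a   0    0    1    2    2
  a   0    0    1    2    2
LCS length = dp[5][4] = 2

2


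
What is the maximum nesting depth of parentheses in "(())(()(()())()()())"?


Input: "(())(()(()())()()())"
Tracking depth:
  Position 0 '(': depth becomes 1
  Position 1 '(': depth becomes 2
  Position 2 ')': depth becomes 1
  Position 3 ')': depth becomes 0
  Position 4 '(': depth becomes 1
  Position 5 '(': depth becomes 2
  Position 6 ')': depth becomes 1
  Position 7 '(': depth becomes 2
  Position 8 '(': depth becomes 3
  Position 9 ')': depth becomes 2
  Position 10 '(': depth becomes 3
  Position 11 ')': depth becomes 2
  Position 12 ')': depth becomes 1
  Position 13 '(': depth becomes 2
  Position 14 ')': depth becomes 1
  Position 15 '(': depth becomes 2
  Position 16 ')': depth becomes 1
  Position 17 '(': depth becomes 2
  Position 18 ')': depth becomes 1
  Position 19 ')': depth becomes 0
Maximum depth reached: 3

3


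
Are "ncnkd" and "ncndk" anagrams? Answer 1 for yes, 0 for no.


Strings: "ncnkd", "ncndk"
Sorted first:  cdknn
Sorted second: cdknn
Sorted forms match => anagrams

1


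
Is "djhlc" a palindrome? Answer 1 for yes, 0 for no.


Input: djhlc
Reversed: clhjd
  Compare pos 0 ('d') with pos 4 ('c'): MISMATCH
  Compare pos 1 ('j') with pos 3 ('l'): MISMATCH
Result: not a palindrome

0


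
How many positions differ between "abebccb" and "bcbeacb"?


Comparing "abebccb" and "bcbeacb" position by position:
  Position 0: 'a' vs 'b' => DIFFER
  Position 1: 'b' vs 'c' => DIFFER
  Position 2: 'e' vs 'b' => DIFFER
  Position 3: 'b' vs 'e' => DIFFER
  Position 4: 'c' vs 'a' => DIFFER
  Position 5: 'c' vs 'c' => same
  Position 6: 'b' vs 'b' => same
Positions that differ: 5

5


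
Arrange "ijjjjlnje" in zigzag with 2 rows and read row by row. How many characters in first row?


Zigzag "ijjjjlnje" into 2 rows:
Placing characters:
  'i' => row 0
  'j' => row 1
  'j' => row 0
  'j' => row 1
  'j' => row 0
  'l' => row 1
  'n' => row 0
  'j' => row 1
  'e' => row 0
Rows:
  Row 0: "ijjne"
  Row 1: "jjlj"
First row length: 5

5


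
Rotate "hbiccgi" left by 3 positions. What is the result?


Input: "hbiccgi", rotate left by 3
First 3 characters: "hbi"
Remaining characters: "ccgi"
Concatenate remaining + first: "ccgi" + "hbi" = "ccgihbi"

ccgihbi


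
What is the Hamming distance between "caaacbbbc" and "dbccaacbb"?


Comparing "caaacbbbc" and "dbccaacbb" position by position:
  Position 0: 'c' vs 'd' => differ
  Position 1: 'a' vs 'b' => differ
  Position 2: 'a' vs 'c' => differ
  Position 3: 'a' vs 'c' => differ
  Position 4: 'c' vs 'a' => differ
  Position 5: 'b' vs 'a' => differ
  Position 6: 'b' vs 'c' => differ
  Position 7: 'b' vs 'b' => same
  Position 8: 'c' vs 'b' => differ
Total differences (Hamming distance): 8

8


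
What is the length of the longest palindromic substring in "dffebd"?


Input: "dffebd"
Checking substrings for palindromes:
  [1:3] "ff" (len 2) => palindrome
Longest palindromic substring: "ff" with length 2

2


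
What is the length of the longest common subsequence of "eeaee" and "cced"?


LCS of "eeaee" and "cced"
DP table:
           c    c    e    d
      0    0    0    0    0
  e   0    0    0    1    1
  e   0    0    0    1    1
  a   0    0    0    1    1
  e   0    0    0    1    1
  e   0    0    0    1    1
LCS length = dp[5][4] = 1

1


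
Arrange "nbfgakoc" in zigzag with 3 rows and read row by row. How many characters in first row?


Zigzag "nbfgakoc" into 3 rows:
Placing characters:
  'n' => row 0
  'b' => row 1
  'f' => row 2
  'g' => row 1
  'a' => row 0
  'k' => row 1
  'o' => row 2
  'c' => row 1
Rows:
  Row 0: "na"
  Row 1: "bgkc"
  Row 2: "fo"
First row length: 2

2


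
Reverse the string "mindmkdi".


Input: mindmkdi
Reading characters right to left:
  Position 7: 'i'
  Position 6: 'd'
  Position 5: 'k'
  Position 4: 'm'
  Position 3: 'd'
  Position 2: 'n'
  Position 1: 'i'
  Position 0: 'm'
Reversed: idkmdnim

idkmdnim


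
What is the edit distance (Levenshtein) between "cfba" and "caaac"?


Computing edit distance: "cfba" -> "caaac"
DP table:
           c    a    a    a    c
      0    1    2    3    4    5
  c   1    0    1    2    3    4
  f   2    1    1    2    3    4
  b   3    2    2    2    3    4
  a   4    3    2    2    2    3
Edit distance = dp[4][5] = 3

3


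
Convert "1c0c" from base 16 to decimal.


Input: "1c0c" in base 16
Positional expansion:
  Digit '1' (value 1) x 16^3 = 4096
  Digit 'c' (value 12) x 16^2 = 3072
  Digit '0' (value 0) x 16^1 = 0
  Digit 'c' (value 12) x 16^0 = 12
Sum = 7180

7180


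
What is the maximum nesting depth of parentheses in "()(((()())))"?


Input: "()(((()())))"
Tracking depth:
  Position 0 '(': depth becomes 1
  Position 1 ')': depth becomes 0
  Position 2 '(': depth becomes 1
  Position 3 '(': depth becomes 2
  Position 4 '(': depth becomes 3
  Position 5 '(': depth becomes 4
  Position 6 ')': depth becomes 3
  Position 7 '(': depth becomes 4
  Position 8 ')': depth becomes 3
  Position 9 ')': depth becomes 2
  Position 10 ')': depth becomes 1
  Position 11 ')': depth becomes 0
Maximum depth reached: 4

4


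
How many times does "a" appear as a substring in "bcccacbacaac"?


Searching for "a" in "bcccacbacaac"
Scanning each position:
  Position 0: "b" => no
  Position 1: "c" => no
  Position 2: "c" => no
  Position 3: "c" => no
  Position 4: "a" => MATCH
  Position 5: "c" => no
  Position 6: "b" => no
  Position 7: "a" => MATCH
  Position 8: "c" => no
  Position 9: "a" => MATCH
  Position 10: "a" => MATCH
  Position 11: "c" => no
Total occurrences: 4

4


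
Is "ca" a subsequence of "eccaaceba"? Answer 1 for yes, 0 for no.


Check if "ca" is a subsequence of "eccaaceba"
Greedy scan:
  Position 0 ('e'): no match needed
  Position 1 ('c'): matches sub[0] = 'c'
  Position 2 ('c'): no match needed
  Position 3 ('a'): matches sub[1] = 'a'
  Position 4 ('a'): no match needed
  Position 5 ('c'): no match needed
  Position 6 ('e'): no match needed
  Position 7 ('b'): no match needed
  Position 8 ('a'): no match needed
All 2 characters matched => is a subsequence

1


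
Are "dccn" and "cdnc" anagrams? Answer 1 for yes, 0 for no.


Strings: "dccn", "cdnc"
Sorted first:  ccdn
Sorted second: ccdn
Sorted forms match => anagrams

1


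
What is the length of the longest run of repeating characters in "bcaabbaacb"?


Input: "bcaabbaacb"
Scanning for longest run:
  Position 1 ('c'): new char, reset run to 1
  Position 2 ('a'): new char, reset run to 1
  Position 3 ('a'): continues run of 'a', length=2
  Position 4 ('b'): new char, reset run to 1
  Position 5 ('b'): continues run of 'b', length=2
  Position 6 ('a'): new char, reset run to 1
  Position 7 ('a'): continues run of 'a', length=2
  Position 8 ('c'): new char, reset run to 1
  Position 9 ('b'): new char, reset run to 1
Longest run: 'a' with length 2

2


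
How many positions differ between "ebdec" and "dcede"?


Comparing "ebdec" and "dcede" position by position:
  Position 0: 'e' vs 'd' => DIFFER
  Position 1: 'b' vs 'c' => DIFFER
  Position 2: 'd' vs 'e' => DIFFER
  Position 3: 'e' vs 'd' => DIFFER
  Position 4: 'c' vs 'e' => DIFFER
Positions that differ: 5

5


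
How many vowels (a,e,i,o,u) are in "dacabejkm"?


Input: dacabejkm
Checking each character:
  'd' at position 0: consonant
  'a' at position 1: vowel (running total: 1)
  'c' at position 2: consonant
  'a' at position 3: vowel (running total: 2)
  'b' at position 4: consonant
  'e' at position 5: vowel (running total: 3)
  'j' at position 6: consonant
  'k' at position 7: consonant
  'm' at position 8: consonant
Total vowels: 3

3


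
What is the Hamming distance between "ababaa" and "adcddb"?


Comparing "ababaa" and "adcddb" position by position:
  Position 0: 'a' vs 'a' => same
  Position 1: 'b' vs 'd' => differ
  Position 2: 'a' vs 'c' => differ
  Position 3: 'b' vs 'd' => differ
  Position 4: 'a' vs 'd' => differ
  Position 5: 'a' vs 'b' => differ
Total differences (Hamming distance): 5

5


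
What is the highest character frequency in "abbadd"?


Input: abbadd
Character counts:
  'a': 2
  'b': 2
  'd': 2
Maximum frequency: 2

2


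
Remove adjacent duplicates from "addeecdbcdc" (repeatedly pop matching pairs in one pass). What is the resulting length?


Input: addeecdbcdc
Stack-based adjacent duplicate removal:
  Read 'a': push. Stack: a
  Read 'd': push. Stack: ad
  Read 'd': matches stack top 'd' => pop. Stack: a
  Read 'e': push. Stack: ae
  Read 'e': matches stack top 'e' => pop. Stack: a
  Read 'c': push. Stack: ac
  Read 'd': push. Stack: acd
  Read 'b': push. Stack: acdb
  Read 'c': push. Stack: acdbc
  Read 'd': push. Stack: acdbcd
  Read 'c': push. Stack: acdbcdc
Final stack: "acdbcdc" (length 7)

7


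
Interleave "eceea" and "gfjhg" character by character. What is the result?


Interleaving "eceea" and "gfjhg":
  Position 0: 'e' from first, 'g' from second => "eg"
  Position 1: 'c' from first, 'f' from second => "cf"
  Position 2: 'e' from first, 'j' from second => "ej"
  Position 3: 'e' from first, 'h' from second => "eh"
  Position 4: 'a' from first, 'g' from second => "ag"
Result: egcfejehag

egcfejehag


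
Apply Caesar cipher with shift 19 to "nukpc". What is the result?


Caesar cipher: shift "nukpc" by 19
  'n' (pos 13) + 19 = pos 6 = 'g'
  'u' (pos 20) + 19 = pos 13 = 'n'
  'k' (pos 10) + 19 = pos 3 = 'd'
  'p' (pos 15) + 19 = pos 8 = 'i'
  'c' (pos 2) + 19 = pos 21 = 'v'
Result: gndiv

gndiv


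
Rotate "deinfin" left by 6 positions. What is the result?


Input: "deinfin", rotate left by 6
First 6 characters: "deinfi"
Remaining characters: "n"
Concatenate remaining + first: "n" + "deinfi" = "ndeinfi"

ndeinfi


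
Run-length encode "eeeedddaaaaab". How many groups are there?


Input: eeeedddaaaaab
Scanning for consecutive runs:
  Group 1: 'e' x 4 (positions 0-3)
  Group 2: 'd' x 3 (positions 4-6)
  Group 3: 'a' x 5 (positions 7-11)
  Group 4: 'b' x 1 (positions 12-12)
Total groups: 4

4


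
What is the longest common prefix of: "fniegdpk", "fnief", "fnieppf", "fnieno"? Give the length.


Words: fniegdpk, fnief, fnieppf, fnieno
  Position 0: all 'f' => match
  Position 1: all 'n' => match
  Position 2: all 'i' => match
  Position 3: all 'e' => match
  Position 4: ('g', 'f', 'p', 'n') => mismatch, stop
LCP = "fnie" (length 4)

4


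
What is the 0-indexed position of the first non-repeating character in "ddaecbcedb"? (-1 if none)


Input: ddaecbcedb
Character frequencies:
  'a': 1
  'b': 2
  'c': 2
  'd': 3
  'e': 2
Scanning left to right for freq == 1:
  Position 0 ('d'): freq=3, skip
  Position 1 ('d'): freq=3, skip
  Position 2 ('a'): unique! => answer = 2

2


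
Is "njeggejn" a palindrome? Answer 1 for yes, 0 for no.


Input: njeggejn
Reversed: njeggejn
  Compare pos 0 ('n') with pos 7 ('n'): match
  Compare pos 1 ('j') with pos 6 ('j'): match
  Compare pos 2 ('e') with pos 5 ('e'): match
  Compare pos 3 ('g') with pos 4 ('g'): match
Result: palindrome

1


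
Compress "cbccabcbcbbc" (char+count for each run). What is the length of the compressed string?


Input: cbccabcbcbbc
Runs:
  'c' x 1 => "c1"
  'b' x 1 => "b1"
  'c' x 2 => "c2"
  'a' x 1 => "a1"
  'b' x 1 => "b1"
  'c' x 1 => "c1"
  'b' x 1 => "b1"
  'c' x 1 => "c1"
  'b' x 2 => "b2"
  'c' x 1 => "c1"
Compressed: "c1b1c2a1b1c1b1c1b2c1"
Compressed length: 20

20


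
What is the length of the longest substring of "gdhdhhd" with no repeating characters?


Input: "gdhdhhd"
Sliding window (track last position of each char):
  Position 0 ('g'): window [0,0] length 1 -- new best
  Position 1 ('d'): window [0,1] length 2 -- new best
  Position 2 ('h'): window [0,2] length 3 -- new best
  Position 3 ('d'): repeat (last at 1), move window start to 2
  Position 3 ('d'): window [2,3] length 2
  Position 4 ('h'): repeat (last at 2), move window start to 3
  Position 4 ('h'): window [3,4] length 2
  Position 5 ('h'): repeat (last at 4), move window start to 5
  Position 5 ('h'): window [5,5] length 1
  Position 6 ('d'): window [5,6] length 2
Longest substring with no repeats: "gdh" with length 3

3


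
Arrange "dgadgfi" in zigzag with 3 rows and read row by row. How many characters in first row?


Zigzag "dgadgfi" into 3 rows:
Placing characters:
  'd' => row 0
  'g' => row 1
  'a' => row 2
  'd' => row 1
  'g' => row 0
  'f' => row 1
  'i' => row 2
Rows:
  Row 0: "dg"
  Row 1: "gdf"
  Row 2: "ai"
First row length: 2

2


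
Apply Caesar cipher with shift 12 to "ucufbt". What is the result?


Caesar cipher: shift "ucufbt" by 12
  'u' (pos 20) + 12 = pos 6 = 'g'
  'c' (pos 2) + 12 = pos 14 = 'o'
  'u' (pos 20) + 12 = pos 6 = 'g'
  'f' (pos 5) + 12 = pos 17 = 'r'
  'b' (pos 1) + 12 = pos 13 = 'n'
  't' (pos 19) + 12 = pos 5 = 'f'
Result: gogrnf

gogrnf


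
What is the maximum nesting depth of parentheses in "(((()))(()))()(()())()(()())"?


Input: "(((()))(()))()(()())()(()())"
Tracking depth:
  Position 0 '(': depth becomes 1
  Position 1 '(': depth becomes 2
  Position 2 '(': depth becomes 3
  Position 3 '(': depth becomes 4
  Position 4 ')': depth becomes 3
  Position 5 ')': depth becomes 2
  Position 6 ')': depth becomes 1
  Position 7 '(': depth becomes 2
  Position 8 '(': depth becomes 3
  Position 9 ')': depth becomes 2
  Position 10 ')': depth becomes 1
  Position 11 ')': depth becomes 0
  Position 12 '(': depth becomes 1
  Position 13 ')': depth becomes 0
  Position 14 '(': depth becomes 1
  Position 15 '(': depth becomes 2
  Position 16 ')': depth becomes 1
  Position 17 '(': depth becomes 2
  Position 18 ')': depth becomes 1
  Position 19 ')': depth becomes 0
  Position 20 '(': depth becomes 1
  Position 21 ')': depth becomes 0
  Position 22 '(': depth becomes 1
  Position 23 '(': depth becomes 2
  Position 24 ')': depth becomes 1
  Position 25 '(': depth becomes 2
  Position 26 ')': depth becomes 1
  Position 27 ')': depth becomes 0
Maximum depth reached: 4

4


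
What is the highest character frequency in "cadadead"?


Input: cadadead
Character counts:
  'a': 3
  'c': 1
  'd': 3
  'e': 1
Maximum frequency: 3

3


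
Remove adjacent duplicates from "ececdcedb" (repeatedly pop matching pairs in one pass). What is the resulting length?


Input: ececdcedb
Stack-based adjacent duplicate removal:
  Read 'e': push. Stack: e
  Read 'c': push. Stack: ec
  Read 'e': push. Stack: ece
  Read 'c': push. Stack: ecec
  Read 'd': push. Stack: ececd
  Read 'c': push. Stack: ececdc
  Read 'e': push. Stack: ececdce
  Read 'd': push. Stack: ececdced
  Read 'b': push. Stack: ececdcedb
Final stack: "ececdcedb" (length 9)

9


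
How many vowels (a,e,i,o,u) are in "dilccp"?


Input: dilccp
Checking each character:
  'd' at position 0: consonant
  'i' at position 1: vowel (running total: 1)
  'l' at position 2: consonant
  'c' at position 3: consonant
  'c' at position 4: consonant
  'p' at position 5: consonant
Total vowels: 1

1


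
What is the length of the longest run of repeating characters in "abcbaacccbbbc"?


Input: "abcbaacccbbbc"
Scanning for longest run:
  Position 1 ('b'): new char, reset run to 1
  Position 2 ('c'): new char, reset run to 1
  Position 3 ('b'): new char, reset run to 1
  Position 4 ('a'): new char, reset run to 1
  Position 5 ('a'): continues run of 'a', length=2
  Position 6 ('c'): new char, reset run to 1
  Position 7 ('c'): continues run of 'c', length=2
  Position 8 ('c'): continues run of 'c', length=3
  Position 9 ('b'): new char, reset run to 1
  Position 10 ('b'): continues run of 'b', length=2
  Position 11 ('b'): continues run of 'b', length=3
  Position 12 ('c'): new char, reset run to 1
Longest run: 'c' with length 3

3


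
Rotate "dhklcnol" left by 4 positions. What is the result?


Input: "dhklcnol", rotate left by 4
First 4 characters: "dhkl"
Remaining characters: "cnol"
Concatenate remaining + first: "cnol" + "dhkl" = "cnoldhkl"

cnoldhkl


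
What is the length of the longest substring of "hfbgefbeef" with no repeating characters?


Input: "hfbgefbeef"
Sliding window (track last position of each char):
  Position 0 ('h'): window [0,0] length 1 -- new best
  Position 1 ('f'): window [0,1] length 2 -- new best
  Position 2 ('b'): window [0,2] length 3 -- new best
  Position 3 ('g'): window [0,3] length 4 -- new best
  Position 4 ('e'): window [0,4] length 5 -- new best
  Position 5 ('f'): repeat (last at 1), move window start to 2
  Position 5 ('f'): window [2,5] length 4
  Position 6 ('b'): repeat (last at 2), move window start to 3
  Position 6 ('b'): window [3,6] length 4
  Position 7 ('e'): repeat (last at 4), move window start to 5
  Position 7 ('e'): window [5,7] length 3
  Position 8 ('e'): repeat (last at 7), move window start to 8
  Position 8 ('e'): window [8,8] length 1
  Position 9 ('f'): window [8,9] length 2
Longest substring with no repeats: "hfbge" with length 5

5


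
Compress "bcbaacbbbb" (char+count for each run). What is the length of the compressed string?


Input: bcbaacbbbb
Runs:
  'b' x 1 => "b1"
  'c' x 1 => "c1"
  'b' x 1 => "b1"
  'a' x 2 => "a2"
  'c' x 1 => "c1"
  'b' x 4 => "b4"
Compressed: "b1c1b1a2c1b4"
Compressed length: 12

12


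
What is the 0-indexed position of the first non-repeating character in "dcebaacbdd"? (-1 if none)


Input: dcebaacbdd
Character frequencies:
  'a': 2
  'b': 2
  'c': 2
  'd': 3
  'e': 1
Scanning left to right for freq == 1:
  Position 0 ('d'): freq=3, skip
  Position 1 ('c'): freq=2, skip
  Position 2 ('e'): unique! => answer = 2

2


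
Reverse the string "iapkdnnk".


Input: iapkdnnk
Reading characters right to left:
  Position 7: 'k'
  Position 6: 'n'
  Position 5: 'n'
  Position 4: 'd'
  Position 3: 'k'
  Position 2: 'p'
  Position 1: 'a'
  Position 0: 'i'
Reversed: knndkpai

knndkpai


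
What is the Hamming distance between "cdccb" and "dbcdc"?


Comparing "cdccb" and "dbcdc" position by position:
  Position 0: 'c' vs 'd' => differ
  Position 1: 'd' vs 'b' => differ
  Position 2: 'c' vs 'c' => same
  Position 3: 'c' vs 'd' => differ
  Position 4: 'b' vs 'c' => differ
Total differences (Hamming distance): 4

4


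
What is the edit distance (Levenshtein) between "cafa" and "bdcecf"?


Computing edit distance: "cafa" -> "bdcecf"
DP table:
           b    d    c    e    c    f
      0    1    2    3    4    5    6
  c   1    1    2    2    3    4    5
  a   2    2    2    3    3    4    5
  f   3    3    3    3    4    4    4
  a   4    4    4    4    4    5    5
Edit distance = dp[4][6] = 5

5


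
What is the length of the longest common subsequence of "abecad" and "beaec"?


LCS of "abecad" and "beaec"
DP table:
           b    e    a    e    c
      0    0    0    0    0    0
  a   0    0    0    1    1    1
  b   0    1    1    1    1    1
  e   0    1    2    2    2    2
  c   0    1    2    2    2    3
  a   0    1    2    3    3    3
  d   0    1    2    3    3    3
LCS length = dp[6][5] = 3

3


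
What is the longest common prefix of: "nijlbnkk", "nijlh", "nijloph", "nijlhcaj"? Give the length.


Words: nijlbnkk, nijlh, nijloph, nijlhcaj
  Position 0: all 'n' => match
  Position 1: all 'i' => match
  Position 2: all 'j' => match
  Position 3: all 'l' => match
  Position 4: ('b', 'h', 'o', 'h') => mismatch, stop
LCP = "nijl" (length 4)

4


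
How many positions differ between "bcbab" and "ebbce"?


Comparing "bcbab" and "ebbce" position by position:
  Position 0: 'b' vs 'e' => DIFFER
  Position 1: 'c' vs 'b' => DIFFER
  Position 2: 'b' vs 'b' => same
  Position 3: 'a' vs 'c' => DIFFER
  Position 4: 'b' vs 'e' => DIFFER
Positions that differ: 4

4


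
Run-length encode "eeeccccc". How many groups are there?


Input: eeeccccc
Scanning for consecutive runs:
  Group 1: 'e' x 3 (positions 0-2)
  Group 2: 'c' x 5 (positions 3-7)
Total groups: 2

2


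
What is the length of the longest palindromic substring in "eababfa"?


Input: "eababfa"
Checking substrings for palindromes:
  [1:4] "aba" (len 3) => palindrome
  [2:5] "bab" (len 3) => palindrome
Longest palindromic substring: "aba" with length 3

3


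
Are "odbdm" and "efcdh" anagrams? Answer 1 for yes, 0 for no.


Strings: "odbdm", "efcdh"
Sorted first:  bddmo
Sorted second: cdefh
Differ at position 0: 'b' vs 'c' => not anagrams

0


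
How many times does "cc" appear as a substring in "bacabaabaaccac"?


Searching for "cc" in "bacabaabaaccac"
Scanning each position:
  Position 0: "ba" => no
  Position 1: "ac" => no
  Position 2: "ca" => no
  Position 3: "ab" => no
  Position 4: "ba" => no
  Position 5: "aa" => no
  Position 6: "ab" => no
  Position 7: "ba" => no
  Position 8: "aa" => no
  Position 9: "ac" => no
  Position 10: "cc" => MATCH
  Position 11: "ca" => no
  Position 12: "ac" => no
Total occurrences: 1

1


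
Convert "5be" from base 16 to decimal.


Input: "5be" in base 16
Positional expansion:
  Digit '5' (value 5) x 16^2 = 1280
  Digit 'b' (value 11) x 16^1 = 176
  Digit 'e' (value 14) x 16^0 = 14
Sum = 1470

1470


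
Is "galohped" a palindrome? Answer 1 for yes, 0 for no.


Input: galohped
Reversed: depholag
  Compare pos 0 ('g') with pos 7 ('d'): MISMATCH
  Compare pos 1 ('a') with pos 6 ('e'): MISMATCH
  Compare pos 2 ('l') with pos 5 ('p'): MISMATCH
  Compare pos 3 ('o') with pos 4 ('h'): MISMATCH
Result: not a palindrome

0


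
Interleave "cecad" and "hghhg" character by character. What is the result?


Interleaving "cecad" and "hghhg":
  Position 0: 'c' from first, 'h' from second => "ch"
  Position 1: 'e' from first, 'g' from second => "eg"
  Position 2: 'c' from first, 'h' from second => "ch"
  Position 3: 'a' from first, 'h' from second => "ah"
  Position 4: 'd' from first, 'g' from second => "dg"
Result: chegchahdg

chegchahdg


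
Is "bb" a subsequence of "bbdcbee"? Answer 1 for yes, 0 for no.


Check if "bb" is a subsequence of "bbdcbee"
Greedy scan:
  Position 0 ('b'): matches sub[0] = 'b'
  Position 1 ('b'): matches sub[1] = 'b'
  Position 2 ('d'): no match needed
  Position 3 ('c'): no match needed
  Position 4 ('b'): no match needed
  Position 5 ('e'): no match needed
  Position 6 ('e'): no match needed
All 2 characters matched => is a subsequence

1


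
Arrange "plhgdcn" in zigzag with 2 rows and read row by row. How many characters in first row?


Zigzag "plhgdcn" into 2 rows:
Placing characters:
  'p' => row 0
  'l' => row 1
  'h' => row 0
  'g' => row 1
  'd' => row 0
  'c' => row 1
  'n' => row 0
Rows:
  Row 0: "phdn"
  Row 1: "lgc"
First row length: 4

4


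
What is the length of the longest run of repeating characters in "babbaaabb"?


Input: "babbaaabb"
Scanning for longest run:
  Position 1 ('a'): new char, reset run to 1
  Position 2 ('b'): new char, reset run to 1
  Position 3 ('b'): continues run of 'b', length=2
  Position 4 ('a'): new char, reset run to 1
  Position 5 ('a'): continues run of 'a', length=2
  Position 6 ('a'): continues run of 'a', length=3
  Position 7 ('b'): new char, reset run to 1
  Position 8 ('b'): continues run of 'b', length=2
Longest run: 'a' with length 3

3


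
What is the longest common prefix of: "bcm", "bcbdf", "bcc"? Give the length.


Words: bcm, bcbdf, bcc
  Position 0: all 'b' => match
  Position 1: all 'c' => match
  Position 2: ('m', 'b', 'c') => mismatch, stop
LCP = "bc" (length 2)

2


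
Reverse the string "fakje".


Input: fakje
Reading characters right to left:
  Position 4: 'e'
  Position 3: 'j'
  Position 2: 'k'
  Position 1: 'a'
  Position 0: 'f'
Reversed: ejkaf

ejkaf


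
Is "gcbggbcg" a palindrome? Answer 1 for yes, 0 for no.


Input: gcbggbcg
Reversed: gcbggbcg
  Compare pos 0 ('g') with pos 7 ('g'): match
  Compare pos 1 ('c') with pos 6 ('c'): match
  Compare pos 2 ('b') with pos 5 ('b'): match
  Compare pos 3 ('g') with pos 4 ('g'): match
Result: palindrome

1


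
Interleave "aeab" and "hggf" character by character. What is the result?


Interleaving "aeab" and "hggf":
  Position 0: 'a' from first, 'h' from second => "ah"
  Position 1: 'e' from first, 'g' from second => "eg"
  Position 2: 'a' from first, 'g' from second => "ag"
  Position 3: 'b' from first, 'f' from second => "bf"
Result: ahegagbf

ahegagbf


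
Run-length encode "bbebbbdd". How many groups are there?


Input: bbebbbdd
Scanning for consecutive runs:
  Group 1: 'b' x 2 (positions 0-1)
  Group 2: 'e' x 1 (positions 2-2)
  Group 3: 'b' x 3 (positions 3-5)
  Group 4: 'd' x 2 (positions 6-7)
Total groups: 4

4


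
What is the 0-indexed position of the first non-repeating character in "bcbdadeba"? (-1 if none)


Input: bcbdadeba
Character frequencies:
  'a': 2
  'b': 3
  'c': 1
  'd': 2
  'e': 1
Scanning left to right for freq == 1:
  Position 0 ('b'): freq=3, skip
  Position 1 ('c'): unique! => answer = 1

1


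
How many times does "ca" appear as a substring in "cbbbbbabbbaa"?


Searching for "ca" in "cbbbbbabbbaa"
Scanning each position:
  Position 0: "cb" => no
  Position 1: "bb" => no
  Position 2: "bb" => no
  Position 3: "bb" => no
  Position 4: "bb" => no
  Position 5: "ba" => no
  Position 6: "ab" => no
  Position 7: "bb" => no
  Position 8: "bb" => no
  Position 9: "ba" => no
  Position 10: "aa" => no
Total occurrences: 0

0


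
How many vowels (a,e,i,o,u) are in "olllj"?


Input: olllj
Checking each character:
  'o' at position 0: vowel (running total: 1)
  'l' at position 1: consonant
  'l' at position 2: consonant
  'l' at position 3: consonant
  'j' at position 4: consonant
Total vowels: 1

1


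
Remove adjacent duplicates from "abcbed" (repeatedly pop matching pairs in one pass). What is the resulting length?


Input: abcbed
Stack-based adjacent duplicate removal:
  Read 'a': push. Stack: a
  Read 'b': push. Stack: ab
  Read 'c': push. Stack: abc
  Read 'b': push. Stack: abcb
  Read 'e': push. Stack: abcbe
  Read 'd': push. Stack: abcbed
Final stack: "abcbed" (length 6)

6


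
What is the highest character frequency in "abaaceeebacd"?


Input: abaaceeebacd
Character counts:
  'a': 4
  'b': 2
  'c': 2
  'd': 1
  'e': 3
Maximum frequency: 4

4


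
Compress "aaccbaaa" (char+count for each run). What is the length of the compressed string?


Input: aaccbaaa
Runs:
  'a' x 2 => "a2"
  'c' x 2 => "c2"
  'b' x 1 => "b1"
  'a' x 3 => "a3"
Compressed: "a2c2b1a3"
Compressed length: 8

8


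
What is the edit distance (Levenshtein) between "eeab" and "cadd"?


Computing edit distance: "eeab" -> "cadd"
DP table:
           c    a    d    d
      0    1    2    3    4
  e   1    1    2    3    4
  e   2    2    2    3    4
  a   3    3    2    3    4
  b   4    4    3    3    4
Edit distance = dp[4][4] = 4

4


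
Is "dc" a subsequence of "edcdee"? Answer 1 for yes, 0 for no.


Check if "dc" is a subsequence of "edcdee"
Greedy scan:
  Position 0 ('e'): no match needed
  Position 1 ('d'): matches sub[0] = 'd'
  Position 2 ('c'): matches sub[1] = 'c'
  Position 3 ('d'): no match needed
  Position 4 ('e'): no match needed
  Position 5 ('e'): no match needed
All 2 characters matched => is a subsequence

1


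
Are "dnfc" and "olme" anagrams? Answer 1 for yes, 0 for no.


Strings: "dnfc", "olme"
Sorted first:  cdfn
Sorted second: elmo
Differ at position 0: 'c' vs 'e' => not anagrams

0


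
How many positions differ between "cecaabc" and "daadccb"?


Comparing "cecaabc" and "daadccb" position by position:
  Position 0: 'c' vs 'd' => DIFFER
  Position 1: 'e' vs 'a' => DIFFER
  Position 2: 'c' vs 'a' => DIFFER
  Position 3: 'a' vs 'd' => DIFFER
  Position 4: 'a' vs 'c' => DIFFER
  Position 5: 'b' vs 'c' => DIFFER
  Position 6: 'c' vs 'b' => DIFFER
Positions that differ: 7

7


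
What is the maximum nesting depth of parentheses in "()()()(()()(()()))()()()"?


Input: "()()()(()()(()()))()()()"
Tracking depth:
  Position 0 '(': depth becomes 1
  Position 1 ')': depth becomes 0
  Position 2 '(': depth becomes 1
  Position 3 ')': depth becomes 0
  Position 4 '(': depth becomes 1
  Position 5 ')': depth becomes 0
  Position 6 '(': depth becomes 1
  Position 7 '(': depth becomes 2
  Position 8 ')': depth becomes 1
  Position 9 '(': depth becomes 2
  Position 10 ')': depth becomes 1
  Position 11 '(': depth becomes 2
  Position 12 '(': depth becomes 3
  Position 13 ')': depth becomes 2
  Position 14 '(': depth becomes 3
  Position 15 ')': depth becomes 2
  Position 16 ')': depth becomes 1
  Position 17 ')': depth becomes 0
  Position 18 '(': depth becomes 1
  Position 19 ')': depth becomes 0
  Position 20 '(': depth becomes 1
  Position 21 ')': depth becomes 0
  Position 22 '(': depth becomes 1
  Position 23 ')': depth becomes 0
Maximum depth reached: 3

3


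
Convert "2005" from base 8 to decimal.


Input: "2005" in base 8
Positional expansion:
  Digit '2' (value 2) x 8^3 = 1024
  Digit '0' (value 0) x 8^2 = 0
  Digit '0' (value 0) x 8^1 = 0
  Digit '5' (value 5) x 8^0 = 5
Sum = 1029

1029


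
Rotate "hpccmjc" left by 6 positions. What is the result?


Input: "hpccmjc", rotate left by 6
First 6 characters: "hpccmj"
Remaining characters: "c"
Concatenate remaining + first: "c" + "hpccmj" = "chpccmj"

chpccmj


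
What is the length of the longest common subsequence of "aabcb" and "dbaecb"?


LCS of "aabcb" and "dbaecb"
DP table:
           d    b    a    e    c    b
      0    0    0    0    0    0    0
  a   0    0    0    1    1    1    1
  a   0    0    0    1    1    1    1
  b   0    0    1    1    1    1    2
  c   0    0    1    1    1    2    2
  b   0    0    1    1    1    2    3
LCS length = dp[5][6] = 3

3


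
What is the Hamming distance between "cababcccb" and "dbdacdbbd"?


Comparing "cababcccb" and "dbdacdbbd" position by position:
  Position 0: 'c' vs 'd' => differ
  Position 1: 'a' vs 'b' => differ
  Position 2: 'b' vs 'd' => differ
  Position 3: 'a' vs 'a' => same
  Position 4: 'b' vs 'c' => differ
  Position 5: 'c' vs 'd' => differ
  Position 6: 'c' vs 'b' => differ
  Position 7: 'c' vs 'b' => differ
  Position 8: 'b' vs 'd' => differ
Total differences (Hamming distance): 8

8


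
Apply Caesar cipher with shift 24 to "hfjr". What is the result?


Caesar cipher: shift "hfjr" by 24
  'h' (pos 7) + 24 = pos 5 = 'f'
  'f' (pos 5) + 24 = pos 3 = 'd'
  'j' (pos 9) + 24 = pos 7 = 'h'
  'r' (pos 17) + 24 = pos 15 = 'p'
Result: fdhp

fdhp


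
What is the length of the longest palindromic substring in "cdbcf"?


Input: "cdbcf"
Checking substrings for palindromes:
  No multi-char palindromic substrings found
Longest palindromic substring: "c" with length 1

1


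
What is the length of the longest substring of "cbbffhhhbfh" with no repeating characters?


Input: "cbbffhhhbfh"
Sliding window (track last position of each char):
  Position 0 ('c'): window [0,0] length 1 -- new best
  Position 1 ('b'): window [0,1] length 2 -- new best
  Position 2 ('b'): repeat (last at 1), move window start to 2
  Position 2 ('b'): window [2,2] length 1
  Position 3 ('f'): window [2,3] length 2
  Position 4 ('f'): repeat (last at 3), move window start to 4
  Position 4 ('f'): window [4,4] length 1
  Position 5 ('h'): window [4,5] length 2
  Position 6 ('h'): repeat (last at 5), move window start to 6
  Position 6 ('h'): window [6,6] length 1
  Position 7 ('h'): repeat (last at 6), move window start to 7
  Position 7 ('h'): window [7,7] length 1
  Position 8 ('b'): window [7,8] length 2
  Position 9 ('f'): window [7,9] length 3 -- new best
  Position 10 ('h'): repeat (last at 7), move window start to 8
  Position 10 ('h'): window [8,10] length 3
Longest substring with no repeats: "hbf" with length 3

3


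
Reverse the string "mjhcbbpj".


Input: mjhcbbpj
Reading characters right to left:
  Position 7: 'j'
  Position 6: 'p'
  Position 5: 'b'
  Position 4: 'b'
  Position 3: 'c'
  Position 2: 'h'
  Position 1: 'j'
  Position 0: 'm'
Reversed: jpbbchjm

jpbbchjm


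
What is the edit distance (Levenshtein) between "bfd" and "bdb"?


Computing edit distance: "bfd" -> "bdb"
DP table:
           b    d    b
      0    1    2    3
  b   1    0    1    2
  f   2    1    1    2
  d   3    2    1    2
Edit distance = dp[3][3] = 2

2


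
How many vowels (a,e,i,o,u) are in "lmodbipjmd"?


Input: lmodbipjmd
Checking each character:
  'l' at position 0: consonant
  'm' at position 1: consonant
  'o' at position 2: vowel (running total: 1)
  'd' at position 3: consonant
  'b' at position 4: consonant
  'i' at position 5: vowel (running total: 2)
  'p' at position 6: consonant
  'j' at position 7: consonant
  'm' at position 8: consonant
  'd' at position 9: consonant
Total vowels: 2

2


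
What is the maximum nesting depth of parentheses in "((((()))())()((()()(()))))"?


Input: "((((()))())()((()()(()))))"
Tracking depth:
  Position 0 '(': depth becomes 1
  Position 1 '(': depth becomes 2
  Position 2 '(': depth becomes 3
  Position 3 '(': depth becomes 4
  Position 4 '(': depth becomes 5
  Position 5 ')': depth becomes 4
  Position 6 ')': depth becomes 3
  Position 7 ')': depth becomes 2
  Position 8 '(': depth becomes 3
  Position 9 ')': depth becomes 2
  Position 10 ')': depth becomes 1
  Position 11 '(': depth becomes 2
  Position 12 ')': depth becomes 1
  Position 13 '(': depth becomes 2
  Position 14 '(': depth becomes 3
  Position 15 '(': depth becomes 4
  Position 16 ')': depth becomes 3
  Position 17 '(': depth becomes 4
  Position 18 ')': depth becomes 3
  Position 19 '(': depth becomes 4
  Position 20 '(': depth becomes 5
  Position 21 ')': depth becomes 4
  Position 22 ')': depth becomes 3
  Position 23 ')': depth becomes 2
  Position 24 ')': depth becomes 1
  Position 25 ')': depth becomes 0
Maximum depth reached: 5

5


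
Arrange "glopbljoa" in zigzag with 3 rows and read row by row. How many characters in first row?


Zigzag "glopbljoa" into 3 rows:
Placing characters:
  'g' => row 0
  'l' => row 1
  'o' => row 2
  'p' => row 1
  'b' => row 0
  'l' => row 1
  'j' => row 2
  'o' => row 1
  'a' => row 0
Rows:
  Row 0: "gba"
  Row 1: "lplo"
  Row 2: "oj"
First row length: 3

3


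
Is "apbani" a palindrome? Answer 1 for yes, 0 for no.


Input: apbani
Reversed: inabpa
  Compare pos 0 ('a') with pos 5 ('i'): MISMATCH
  Compare pos 1 ('p') with pos 4 ('n'): MISMATCH
  Compare pos 2 ('b') with pos 3 ('a'): MISMATCH
Result: not a palindrome

0


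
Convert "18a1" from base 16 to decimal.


Input: "18a1" in base 16
Positional expansion:
  Digit '1' (value 1) x 16^3 = 4096
  Digit '8' (value 8) x 16^2 = 2048
  Digit 'a' (value 10) x 16^1 = 160
  Digit '1' (value 1) x 16^0 = 1
Sum = 6305

6305


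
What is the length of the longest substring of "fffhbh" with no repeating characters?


Input: "fffhbh"
Sliding window (track last position of each char):
  Position 0 ('f'): window [0,0] length 1 -- new best
  Position 1 ('f'): repeat (last at 0), move window start to 1
  Position 1 ('f'): window [1,1] length 1
  Position 2 ('f'): repeat (last at 1), move window start to 2
  Position 2 ('f'): window [2,2] length 1
  Position 3 ('h'): window [2,3] length 2 -- new best
  Position 4 ('b'): window [2,4] length 3 -- new best
  Position 5 ('h'): repeat (last at 3), move window start to 4
  Position 5 ('h'): window [4,5] length 2
Longest substring with no repeats: "fhb" with length 3

3
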